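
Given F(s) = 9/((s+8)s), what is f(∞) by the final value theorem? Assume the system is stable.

f(∞) = lim_{s→0} sF(s) = lim_{s→0} 9/(s+8) = 9/8

Final answer: 9/8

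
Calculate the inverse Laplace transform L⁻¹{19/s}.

L⁻¹{c/s} = c, so L⁻¹{19/s} = 19

Final answer: 19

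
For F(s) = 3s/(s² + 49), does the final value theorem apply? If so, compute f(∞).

The final value theorem requires all poles of sF(s) in the left half-plane. sF(s) = 3s²/(s² + 49) has poles at s = ±7i (imaginary axis). Theorem does NOT apply (oscillatory system).

Final answer: Not applicable (oscillatory)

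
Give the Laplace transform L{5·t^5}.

L{t^n} = n!/s^(n+1), so L{t^5} = 120/s^6. Then L{5·t^5} = 5·120/s^6 = 600/s^6

Final answer: 600/s^6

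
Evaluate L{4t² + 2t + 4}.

L{4t² + 2t + 4} = 4·2/s³ + 2/s² + 4/s = 8/s³ + 2/s² + 4/s

Final answer: 8/s³ + 2/s² + 4/s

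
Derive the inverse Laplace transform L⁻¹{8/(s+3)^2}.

L⁻¹{n!/(s-a)^(n+1)} = t^n·e^(at) with n=1, a=-3. So L⁻¹{1/(s+3)^2} = t·e^(-3t), and L⁻¹{8/(s+3)^2} = (8/1)·t·e^(-3t) = 8·t·e^(-3t)

Final answer: 8·t·e^(-3t)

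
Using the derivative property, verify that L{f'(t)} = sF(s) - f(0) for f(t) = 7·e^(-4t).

f'(t) = -28e^(-4t). Direct: L{f'(t)} = -28/(s+4). Property: s·7/(s+4) - 7 = (7s - 7(s+4))/(s+4) = -28/(s+4). ✓

Final answer: -28/(s+4)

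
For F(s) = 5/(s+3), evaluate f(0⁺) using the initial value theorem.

f(0⁺) = lim_{s→∞} s·5/(s+3) = lim_{s→∞} 5s/(s+3) = 5

Final answer: 5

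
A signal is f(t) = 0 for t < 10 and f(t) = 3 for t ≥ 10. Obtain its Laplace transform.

f(t) = 3·u(t-10). L{u(t-10)} = e^(-10s)/s, so L{f(t)} = 3·e^(-10s)/s

Final answer: 3·e^(-10s)/s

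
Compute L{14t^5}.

L{t^n} = n!/s^(n+1). So L{14t^5} = 14·5!/s^6 = 1680/s^6

Final answer: 1680/s^6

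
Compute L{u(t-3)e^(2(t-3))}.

u(t-a)f(t-a) with f(t)=e^(2t). L{e^(2t)} = 1/(s-2). By time shift: e^(-3s)/(s-2)

Final answer: e^(-3s)/(s-2)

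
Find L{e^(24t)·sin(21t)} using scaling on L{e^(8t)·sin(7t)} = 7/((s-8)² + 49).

Scaling with a=3: L{e^(24t)·sin(21t)} = (1/3) · 7/((s/3-8)² + 49). Simplifying: 21/((s-24)² + 441)

Final answer: 21/((s-24)² + 441)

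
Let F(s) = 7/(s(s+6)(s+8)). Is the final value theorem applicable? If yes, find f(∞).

Poles of sF(s) = 7/((s+6)(s+8)) are at s = -6 and s = -8, both in the left half-plane. Theorem applies. f(∞) = lim_{s→0} sF(s) = 7/(6·8) = 7/48

Final answer: 7/48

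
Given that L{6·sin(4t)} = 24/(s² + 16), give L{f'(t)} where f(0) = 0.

L{f'(t)} = s·F(s) - f(0) = s·24/(s² + 16) - 0 = 24s/(s² + 16)

Final answer: 24s/(s² + 16)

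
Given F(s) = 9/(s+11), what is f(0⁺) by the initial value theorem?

f(0⁺) = lim_{s→∞} s·9/(s+11) = lim_{s→∞} 9s/(s+11) = 9

Final answer: 9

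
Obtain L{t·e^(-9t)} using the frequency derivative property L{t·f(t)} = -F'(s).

L{e^(-9t)} = 1/(s+9). By frequency derivative: L{t·e^(-9t)} = -d/ds[1/(s+9)] = -(-1)/(s+9)² = 1/(s+9)²

Final answer: 1/(s+9)²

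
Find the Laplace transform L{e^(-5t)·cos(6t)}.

L{e^(at)·cos(ωt)} = (s-a)/((s-a)² + ω²), so L{e^(-5t)·cos(6t)} = (s+5)/((s+5)² + 36)

Final answer: (s+5)/((s+5)² + 36)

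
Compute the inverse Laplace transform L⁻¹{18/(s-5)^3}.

L⁻¹{n!/(s-a)^(n+1)} = t^n·e^(at) with n=2, a=5. So L⁻¹{2/(s-5)^3} = t^2·e^(5t), and L⁻¹{18/(s-5)^3} = (18/2)·t^2·e^(5t) = 9·t^2·e^(5t)

Final answer: 9·t^2·e^(5t)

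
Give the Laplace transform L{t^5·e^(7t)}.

L{t^n·e^(at)} = n!/(s-a)^(n+1), so L{t^5·e^(7t)} = 120/(s-7)^6

Final answer: 120/(s-7)^6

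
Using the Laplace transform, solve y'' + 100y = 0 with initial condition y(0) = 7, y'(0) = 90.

L{y''} + 100L{y} = 0. s²Y - 7s - 90 + 100Y = 0. Y(s² + 100) = 7s + 90. Y = (7s + 90)/(s² + 100). Inverting: y(t) = 7cos(10t) + 9sin(10t)

Final answer: y(t) = 7cos(10t) + 9sin(10t)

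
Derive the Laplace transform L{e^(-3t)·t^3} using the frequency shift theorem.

L{e^(at)·t^n} = n!/(s-a)^(n+1), so L{e^(-3t)·t^3} = 6/(s+3)^4

Final answer: 6/(s+3)^4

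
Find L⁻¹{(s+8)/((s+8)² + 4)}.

Using frequency shift: L⁻¹{(s-a)/((s-a)² + b²)} = e^(at)cos(bt). Here a=-8, b=2

Final answer: e^(-8t)·cos(2t)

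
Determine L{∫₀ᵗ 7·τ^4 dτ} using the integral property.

L{∫₀ᵗ f(τ)dτ} = F(s)/s with f(t) = 7t^4. F(s) = 168/s^5, so L{∫₀ᵗ 7·τ^4 dτ} = (168/s^5)/s = 168/s^6. (Check: ∫₀ᵗ 7·τ^4 dτ = 7t^5/5.)

Final answer: 168/s^6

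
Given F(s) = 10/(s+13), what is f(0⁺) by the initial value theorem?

f(0⁺) = lim_{s→∞} s·10/(s+13) = lim_{s→∞} 10s/(s+13) = 10

Final answer: 10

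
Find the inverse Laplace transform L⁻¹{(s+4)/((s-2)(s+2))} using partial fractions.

Using partial fractions, f(t) = (6e^(2t) - 2e^(-2t))/4

Final answer: (6e^(2t) - 2e^(-2t))/4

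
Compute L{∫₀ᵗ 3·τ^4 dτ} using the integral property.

L{∫₀ᵗ f(τ)dτ} = F(s)/s with f(t) = 3t^4. F(s) = 72/s^5, so L{∫₀ᵗ 3·τ^4 dτ} = (72/s^5)/s = 72/s^6. (Check: ∫₀ᵗ 3·τ^4 dτ = 3t^5/5.)

Final answer: 72/s^6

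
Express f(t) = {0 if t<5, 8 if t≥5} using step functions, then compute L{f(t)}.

f(t) = 8·u(t-5). L{u(t-5)} = e^(-5s)/s, so L{f(t)} = 8·e^(-5s)/s

Final answer: 8·e^(-5s)/s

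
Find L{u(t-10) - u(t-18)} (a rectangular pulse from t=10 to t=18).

L{u(t-a)} = e^(-as)/s. L{u(t-10) - u(t-18)} = (e^(-10s) - e^(-18s))/s

Final answer: (e^(-10s) - e^(-18s))/s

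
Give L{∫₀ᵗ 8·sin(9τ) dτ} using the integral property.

L{∫₀ᵗ f(τ)dτ} = F(s)/s with F(s) = 72/(s² + 81), so the result is (72/(s² + 81))/s = 72/(s(s² + 81))

Final answer: 72/(s(s² + 81))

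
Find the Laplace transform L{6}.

L{6} = 6 · L{1} = 6/s

Final answer: 6/s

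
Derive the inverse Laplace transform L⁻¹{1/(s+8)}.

L⁻¹{1/(s-a)} = e^(at), so L⁻¹{1/(s+8)} = e^(-8t)

Final answer: e^(-8t)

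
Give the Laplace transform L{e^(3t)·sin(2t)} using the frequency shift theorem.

Frequency shift: L{e^(at)f(t)} = F(s-a). L{e^(3t)·sin(2t)} = 2/((s-3)² + 4)

Final answer: 2/((s-3)² + 4)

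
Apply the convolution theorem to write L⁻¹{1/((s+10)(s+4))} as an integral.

1/((s+10)(s+4)) = (1/(s+10))·(1/(s+4)) = L{e^(-10t)}·L{e^(-4t)}. So f(t) = e^(-10t)*e^(-4t) = ∫₀ᵗ e^(-10τ)·e^(-4(t-τ)) dτ

Final answer: ∫₀ᵗ e^(-10τ)·e^(-4(t-τ)) dτ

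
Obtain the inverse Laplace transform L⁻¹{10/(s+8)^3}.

L⁻¹{n!/(s-a)^(n+1)} = t^n·e^(at) with n=2, a=-8. So L⁻¹{2/(s+8)^3} = t^2·e^(-8t), and L⁻¹{10/(s+8)^3} = (10/2)·t^2·e^(-8t) = 5·t^2·e^(-8t)

Final answer: 5·t^2·e^(-8t)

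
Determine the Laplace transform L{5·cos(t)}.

L{cos(ωt)} = s/(s² + ω²), so L{cos(t)} = s/(s² + 1). Then L{5·cos(t)} = 5·s/(s² + 1) = 5s/(s² + 1)

Final answer: 5s/(s² + 1)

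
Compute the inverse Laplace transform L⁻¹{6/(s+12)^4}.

L⁻¹{n!/(s-a)^(n+1)} = t^n·e^(at), so L⁻¹{6/(s+12)^4} = t^3·e^(-12t)

Final answer: t^3·e^(-12t)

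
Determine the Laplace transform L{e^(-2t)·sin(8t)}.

L{e^(at)·sin(ωt)} = ω/((s-a)² + ω²), so L{e^(-2t)·sin(8t)} = 8/((s+2)² + 64)

Final answer: 8/((s+2)² + 64)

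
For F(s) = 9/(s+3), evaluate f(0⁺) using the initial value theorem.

f(0⁺) = lim_{s→∞} s·9/(s+3) = lim_{s→∞} 9s/(s+3) = 9

Final answer: 9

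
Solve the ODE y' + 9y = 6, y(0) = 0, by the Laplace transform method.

sY + 9Y = 6/s. Y = 6/(s(s+9)). Partial fractions: Y = 2/3/s - 2/3/(s+9)

Final answer: y(t) = 2/3(1 - e^(-9t))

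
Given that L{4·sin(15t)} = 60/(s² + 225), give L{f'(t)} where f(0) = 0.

L{f'(t)} = s·F(s) - f(0) = s·60/(s² + 225) - 0 = 60s/(s² + 225)

Final answer: 60s/(s² + 225)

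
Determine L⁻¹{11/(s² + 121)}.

This is the form c·a/(s² + a²) with a = 11. L⁻¹ = sin(11t)

Final answer: sin(11t)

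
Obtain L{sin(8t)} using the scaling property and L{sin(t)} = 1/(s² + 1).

Using L{f(at)} = (1/a)F(s/a) with a=8: L{sin(8t)} = (1/8) · 1/((s/8)² + 1) = (1/8) · 1·64/(s² + 64) = 8/(s² + 64)

Final answer: 8/(s² + 64)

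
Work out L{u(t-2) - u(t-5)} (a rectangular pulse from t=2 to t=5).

L{u(t-a)} = e^(-as)/s. L{u(t-2) - u(t-5)} = (e^(-2s) - e^(-5s))/s

Final answer: (e^(-2s) - e^(-5s))/s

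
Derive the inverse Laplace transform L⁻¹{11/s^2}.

L⁻¹{n!/s^(n+1)} = t^n with n=1. So L⁻¹{1/s^2} = t, and L⁻¹{11/s^2} = (11/1)·t = 11·t

Final answer: 11·t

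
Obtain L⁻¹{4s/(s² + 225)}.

This is the form c·s/(s² + a²) with a = 15, c = 4. L⁻¹ = 4·cos(15t)

Final answer: 4·cos(15t)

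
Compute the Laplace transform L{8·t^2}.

L{t^n} = n!/s^(n+1), so L{t^2} = 2/s^3. Then L{8·t^2} = 8·2/s^3 = 16/s^3

Final answer: 16/s^3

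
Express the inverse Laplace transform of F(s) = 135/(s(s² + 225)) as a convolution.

135/(s(s² + 225)) = (1/s)·(135/(s² + 225)) = L{1}·L{9·sin(15t)}. So f(t) = 1*(9·sin(15t)) = ∫₀ᵗ 9·sin(15τ) dτ

Final answer: ∫₀ᵗ 9·sin(15τ) dτ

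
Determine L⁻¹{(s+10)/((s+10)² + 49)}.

Using frequency shift: L⁻¹{(s-a)/((s-a)² + b²)} = e^(at)cos(bt). Here a=-10, b=7

Final answer: e^(-10t)·cos(7t)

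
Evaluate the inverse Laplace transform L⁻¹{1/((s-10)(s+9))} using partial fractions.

Decompose: A/(s-10) + B/(s+9). A = 1/19, B = -1/19. f(t) = (e^(10t) - e^(-9t))/19

Final answer: (e^(10t) - e^(-9t))/19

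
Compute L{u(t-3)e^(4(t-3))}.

u(t-a)f(t-a) with f(t)=e^(4t). L{e^(4t)} = 1/(s-4). By time shift: e^(-3s)/(s-4)

Final answer: e^(-3s)/(s-4)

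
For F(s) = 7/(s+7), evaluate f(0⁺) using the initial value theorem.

f(0⁺) = lim_{s→∞} s·7/(s+7) = lim_{s→∞} 7s/(s+7) = 7

Final answer: 7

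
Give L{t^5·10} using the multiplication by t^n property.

L{10} = 10/s. d^1/ds^1[1/s] = -1/s². d^2/ds^2[1/s] = 2/s^3. d^3/ds^3[1/s] = -6/s^4. d^4/ds^4[1/s] = 24/s^5. d^5/ds^5[1/s] = -120/s^6. So L{t^5} = (-1)^{5}·-120/s^6 = 120/s^6. Then L{t^5·10} = 10·120/s^6 = 1200/s^6

Final answer: 1200/s^6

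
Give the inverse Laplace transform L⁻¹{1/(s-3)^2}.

L⁻¹{n!/(s-a)^(n+1)} = t^n·e^(at), so L⁻¹{1/(s-3)^2} = t·e^(3t)

Final answer: t·e^(3t)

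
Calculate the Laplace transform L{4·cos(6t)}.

L{cos(ωt)} = s/(s² + ω²), so L{cos(6t)} = s/(s² + 36). Then L{4·cos(6t)} = 4·s/(s² + 36) = 4s/(s² + 36)

Final answer: 4s/(s² + 36)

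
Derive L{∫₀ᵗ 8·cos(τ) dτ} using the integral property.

L{∫₀ᵗ f(τ)dτ} = F(s)/s with F(s) = 8s/(s² + 1), so the result is (8s/(s² + 1))/s = 8/(s² + 1)

Final answer: 8/(s² + 1)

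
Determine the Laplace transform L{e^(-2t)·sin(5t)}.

L{e^(at)·sin(ωt)} = ω/((s-a)² + ω²), so L{e^(-2t)·sin(5t)} = 5/((s+2)² + 25)

Final answer: 5/((s+2)² + 25)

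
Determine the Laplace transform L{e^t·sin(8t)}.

L{e^(at)·sin(ωt)} = ω/((s-a)² + ω²), so L{e^t·sin(8t)} = 8/((s-1)² + 64)

Final answer: 8/((s-1)² + 64)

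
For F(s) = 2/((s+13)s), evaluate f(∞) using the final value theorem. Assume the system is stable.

f(∞) = lim_{s→0} sF(s) = lim_{s→0} 2/(s+13) = 2/13

Final answer: 2/13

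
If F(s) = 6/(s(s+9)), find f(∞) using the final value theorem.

f(∞) = lim_{s→0} s·6/(s(s+9)) = lim_{s→0} 6/(s+9) = 6/9 = 2/3

Final answer: 2/3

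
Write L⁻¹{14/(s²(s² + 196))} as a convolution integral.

14/(s²(s² + 196)) = (1/s²)·(14/(s² + 196)) = L{t}·L{sin(14t)}. So f(t) = t*(sin(14t)) = ∫₀ᵗ τ·sin(14(t-τ)) dτ

Final answer: ∫₀ᵗ τ·sin(14(t-τ)) dτ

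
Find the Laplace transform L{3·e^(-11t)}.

L{e^(at)} = 1/(s-a), so L{e^(-11t)} = 1/(s+11). Then L{3·e^(-11t)} = 3/(s+11)

Final answer: 3/(s+11)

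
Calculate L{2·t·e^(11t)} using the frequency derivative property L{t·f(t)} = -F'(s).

L{e^(11t)} = 1/(s-11). By frequency derivative: L{t·e^(11t)} = -d/ds[1/(s-11)] = -(-1)/(s-11)² = 1/(s-11)². Then L{2·t·e^(11t)} = 2·1/(s-11)² = 2/(s-11)²

Final answer: 2/(s-11)²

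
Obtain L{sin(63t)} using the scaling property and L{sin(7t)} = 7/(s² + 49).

Using L{f(at)} = (1/a)F(s/a) with a=9: L{sin(63t)} = (1/9) · 7/((s/9)² + 49) = (1/9) · 7·81/(s² + 3969) = 63/(s² + 3969)

Final answer: 63/(s² + 3969)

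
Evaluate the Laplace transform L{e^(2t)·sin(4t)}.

L{e^(at)·sin(ωt)} = ω/((s-a)² + ω²), so L{e^(2t)·sin(4t)} = 4/((s-2)² + 16)

Final answer: 4/((s-2)² + 16)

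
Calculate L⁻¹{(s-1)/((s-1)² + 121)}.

Using frequency shift: L⁻¹{(s-a)/((s-a)² + b²)} = e^(at)cos(bt). Here a=1, b=11

Final answer: e^t·cos(11t)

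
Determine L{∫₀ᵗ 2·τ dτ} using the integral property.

L{∫₀ᵗ f(τ)dτ} = F(s)/s with f(t) = 2t. F(s) = 2/s^2, so L{∫₀ᵗ 2·τ dτ} = (2/s^2)/s = 2/s^3. (Check: ∫₀ᵗ 2·τ dτ = 2t^2/2.)

Final answer: 2/s^3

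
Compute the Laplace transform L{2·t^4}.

L{t^n} = n!/s^(n+1), so L{t^4} = 24/s^5. Then L{2·t^4} = 2·24/s^5 = 48/s^5

Final answer: 48/s^5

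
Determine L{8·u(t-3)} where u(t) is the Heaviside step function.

L{u(t-a)} = e^(-as)/s. Here a=3, so L{u(t-3)} = e^(-3s)/s, and L{8·u(t-3)} = 8·e^(-3s)/s

Final answer: 8·e^(-3s)/s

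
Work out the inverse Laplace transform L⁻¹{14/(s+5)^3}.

L⁻¹{n!/(s-a)^(n+1)} = t^n·e^(at) with n=2, a=-5. So L⁻¹{2/(s+5)^3} = t^2·e^(-5t), and L⁻¹{14/(s+5)^3} = (14/2)·t^2·e^(-5t) = 7·t^2·e^(-5t)

Final answer: 7·t^2·e^(-5t)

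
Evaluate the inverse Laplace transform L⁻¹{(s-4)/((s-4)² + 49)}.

Using frequency shift, L⁻¹{(s-4)/((s-4)² + 49)} = e^(4t)·cos(7t)

Final answer: e^(4t)·cos(7t)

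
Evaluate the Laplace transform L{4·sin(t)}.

L{sin(ωt)} = ω/(s² + ω²), so L{sin(t)} = 1/(s² + 1). Then L{4·sin(t)} = 4·1/(s² + 1) = 4/(s² + 1)

Final answer: 4/(s² + 1)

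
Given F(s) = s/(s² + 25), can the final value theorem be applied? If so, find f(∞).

The final value theorem requires all poles of sF(s) in the left half-plane. sF(s) = s²/(s² + 25) has poles at s = ±5i (imaginary axis). Theorem does NOT apply (oscillatory system).

Final answer: Not applicable (oscillatory)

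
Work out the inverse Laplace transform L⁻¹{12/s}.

L⁻¹{c/s} = c, so L⁻¹{12/s} = 12

Final answer: 12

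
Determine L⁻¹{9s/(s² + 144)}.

This is the form c·s/(s² + a²) with a = 12, c = 9. L⁻¹ = 9·cos(12t)

Final answer: 9·cos(12t)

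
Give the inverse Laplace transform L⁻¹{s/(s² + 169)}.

L⁻¹{s/(s² + 169)} = cos(13t)

Final answer: cos(13t)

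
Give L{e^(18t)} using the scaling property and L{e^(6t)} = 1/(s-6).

Using L{f(at)} = (1/a)F(s/a) with a=3 and f(t) = e^(6t): L{e^(18t)} = (1/3) · 1/((s/3)-6) = (1/3) · 3/(s-18) = 1/(s-18)

Final answer: 1/(s-18)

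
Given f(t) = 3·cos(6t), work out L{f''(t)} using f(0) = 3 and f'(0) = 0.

F(s) = 3s/(s² + 36). L{f''(t)} = s²F(s) - sf(0) - f'(0) = 3s³/(s² + 36) - 3s = (3s³ - 3s(s² + 36))/(s² + 36) = -108s/(s² + 36)

Final answer: -108s/(s² + 36)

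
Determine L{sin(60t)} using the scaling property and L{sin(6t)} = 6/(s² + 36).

Using L{f(at)} = (1/a)F(s/a) with a=10: L{sin(60t)} = (1/10) · 6/((s/10)² + 36) = (1/10) · 6·100/(s² + 3600) = 60/(s² + 3600)

Final answer: 60/(s² + 3600)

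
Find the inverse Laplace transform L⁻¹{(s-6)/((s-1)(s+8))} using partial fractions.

Using partial fractions, f(t) = (-5e^t + 14e^(-8t))/9

Final answer: (-5e^t + 14e^(-8t))/9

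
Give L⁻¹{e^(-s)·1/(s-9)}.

L⁻¹{1/(s-9)} = e^(9t). By the time shift theorem, L⁻¹{e^(-as)F(s)} = u(t-a)f(t-a) with a=1, so L⁻¹{e^(-s)·1/(s-9)} = u(t-1)·e^(9(t-1))

Final answer: u(t-1)·e^(9(t-1))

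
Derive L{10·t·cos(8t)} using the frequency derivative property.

L{cos(8t)} = s/(s² + 64). Derivative: d/ds[s/(s² + 64)] = [(s² + 64) - s·2s]/(s² + 64)² = (64 - s²)/(s² + 64)². So L{t·cos(8t)} = -F'(s) = (s² - 64)/(s² + 64)². Then L{10·t·cos(8t)} = 10·(s² - 64)/(s² + 64)²

Final answer: 10·(s² - 64)/(s² + 64)²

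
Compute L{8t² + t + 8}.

L{8t² + t + 8} = 8·2/s³ + 1/s² + 8/s = 16/s³ + 1/s² + 8/s

Final answer: 16/s³ + 1/s² + 8/s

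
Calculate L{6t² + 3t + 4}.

L{6t² + 3t + 4} = 6·2/s³ + 3/s² + 4/s = 12/s³ + 3/s² + 4/s

Final answer: 12/s³ + 3/s² + 4/s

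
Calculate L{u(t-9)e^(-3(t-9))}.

u(t-a)f(t-a) with f(t)=e^(-3t). L{e^(-3t)} = 1/(s+3). By time shift: e^(-9s)/(s+3)

Final answer: e^(-9s)/(s+3)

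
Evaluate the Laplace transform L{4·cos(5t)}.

L{cos(ωt)} = s/(s² + ω²), so L{cos(5t)} = s/(s² + 25). Then L{4·cos(5t)} = 4·s/(s² + 25) = 4s/(s² + 25)

Final answer: 4s/(s² + 25)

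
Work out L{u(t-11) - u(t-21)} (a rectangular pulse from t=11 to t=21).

L{u(t-a)} = e^(-as)/s. L{u(t-11) - u(t-21)} = (e^(-11s) - e^(-21s))/s

Final answer: (e^(-11s) - e^(-21s))/s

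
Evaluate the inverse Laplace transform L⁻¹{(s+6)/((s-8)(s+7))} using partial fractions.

Using partial fractions, f(t) = (14e^(8t) + e^(-7t))/15

Final answer: (14e^(8t) + e^(-7t))/15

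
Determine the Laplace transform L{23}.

L{23} = 23 · L{1} = 23/s

Final answer: 23/s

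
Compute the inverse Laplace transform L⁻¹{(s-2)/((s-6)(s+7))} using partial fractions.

Using partial fractions, f(t) = (4e^(6t) + 9e^(-7t))/13

Final answer: (4e^(6t) + 9e^(-7t))/13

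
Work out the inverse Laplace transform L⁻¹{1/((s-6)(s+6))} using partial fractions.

Decompose: A/(s-6) + B/(s+6). A = 1/12, B = -1/12. f(t) = (e^(6t) - e^(-6t))/12

Final answer: (e^(6t) - e^(-6t))/12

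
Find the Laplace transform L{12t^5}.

L{12t^5} = 12 · L{t^5} = 12 · 120/s^6 = 1440/s^6

Final answer: 1440/s^6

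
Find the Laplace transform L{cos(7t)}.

L{cos(ωt)} = s/(s² + ω²), so L{cos(7t)} = s/(s² + 49)

Final answer: s/(s² + 49)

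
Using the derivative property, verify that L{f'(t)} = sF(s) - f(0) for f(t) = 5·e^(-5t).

f'(t) = -25e^(-5t). Direct: L{f'(t)} = -25/(s+5). Property: s·5/(s+5) - 5 = (5s - 5(s+5))/(s+5) = -25/(s+5). ✓

Final answer: -25/(s+5)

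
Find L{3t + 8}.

L{3t + 8} = 3·L{t} + 8·L{1} = 3/s² + 8/s

Final answer: 3/s² + 8/s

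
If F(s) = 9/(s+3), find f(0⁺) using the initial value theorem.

f(0⁺) = lim_{s→∞} s·9/(s+3) = lim_{s→∞} 9s/(s+3) = 9

Final answer: 9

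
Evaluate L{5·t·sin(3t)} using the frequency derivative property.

L{sin(3t)} = 3/(s² + 9). By L{t·f(t)} = -F'(s): -d/ds[3/(s² + 9)] = -(3)·(-2s)/(s² + 9)² = 6s/(s² + 9)². Then L{5·t·sin(3t)} = 5·6s/(s² + 9)² = 30s/(s² + 9)²

Final answer: 30s/(s² + 9)²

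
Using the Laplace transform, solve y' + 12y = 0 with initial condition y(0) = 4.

L{y'} + 12L{y} = 0. sY - 4 + 12Y = 0. Y(s+12) = 4. Y = 4/(s+12)

Final answer: y(t) = 4e^(-12t)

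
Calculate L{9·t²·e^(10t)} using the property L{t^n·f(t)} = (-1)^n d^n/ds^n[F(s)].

L{e^(10t)} = 1/(s-10). d/ds[1/(s-10)] = -1/(s-10)². d²/ds²[1/(s-10)] = 2/(s-10)³. So L{t²·e^(10t)} = (-1)² · 2/(s-10)³ = 2/(s-10)³. Then L{9·t²·e^(10t)} = 9·2/(s-10)³ = 18/(s-10)³

Final answer: 18/(s-10)³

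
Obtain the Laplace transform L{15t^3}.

L{15t^3} = 15 · L{t^3} = 15 · 6/s^4 = 90/s^4

Final answer: 90/s^4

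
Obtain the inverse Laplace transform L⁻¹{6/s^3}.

L⁻¹{n!/s^(n+1)} = t^n with n=2. So L⁻¹{2/s^3} = t^2, and L⁻¹{6/s^3} = (6/2)·t^2 = 3·t^2

Final answer: 3·t^2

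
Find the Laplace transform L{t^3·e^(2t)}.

L{t^n·e^(at)} = n!/(s-a)^(n+1), so L{t^3·e^(2t)} = 6/(s-2)^4

Final answer: 6/(s-2)^4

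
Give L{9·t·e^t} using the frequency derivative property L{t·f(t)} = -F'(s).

L{e^t} = 1/(s-1). By frequency derivative: L{t·e^t} = -d/ds[1/(s-1)] = -(-1)/(s-1)² = 1/(s-1)². Then L{9·t·e^t} = 9·1/(s-1)² = 9/(s-1)²

Final answer: 9/(s-1)²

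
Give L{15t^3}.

L{t^n} = n!/s^(n+1). So L{15t^3} = 15·3!/s^4 = 90/s^4

Final answer: 90/s^4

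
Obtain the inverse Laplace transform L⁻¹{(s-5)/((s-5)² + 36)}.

Using frequency shift, L⁻¹{(s-5)/((s-5)² + 36)} = e^(5t)·cos(6t)

Final answer: e^(5t)·cos(6t)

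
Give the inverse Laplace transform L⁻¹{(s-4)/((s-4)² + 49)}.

Using frequency shift, L⁻¹{(s-4)/((s-4)² + 49)} = e^(4t)·cos(7t)

Final answer: e^(4t)·cos(7t)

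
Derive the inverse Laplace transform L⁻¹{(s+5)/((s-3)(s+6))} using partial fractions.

Using partial fractions, f(t) = (8e^(3t) + e^(-6t))/9

Final answer: (8e^(3t) + e^(-6t))/9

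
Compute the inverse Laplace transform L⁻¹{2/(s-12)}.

L⁻¹{1/(s-a)} = e^(at), so L⁻¹{1/(s-12)} = e^(12t), and L⁻¹{2/(s-12)} = 2·e^(12t)

Final answer: 2·e^(12t)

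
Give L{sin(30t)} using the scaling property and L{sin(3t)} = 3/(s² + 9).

Using L{f(at)} = (1/a)F(s/a) with a=10: L{sin(30t)} = (1/10) · 3/((s/10)² + 9) = (1/10) · 3·100/(s² + 900) = 30/(s² + 900)

Final answer: 30/(s² + 900)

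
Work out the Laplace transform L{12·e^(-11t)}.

L{e^(at)} = 1/(s-a), so L{e^(-11t)} = 1/(s+11). Then L{12·e^(-11t)} = 12/(s+11)

Final answer: 12/(s+11)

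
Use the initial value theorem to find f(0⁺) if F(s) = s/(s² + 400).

f(0⁺) = lim_{s→∞} s·s/(s² + 400) = lim_{s→∞} s²/(s² + 400) = 1

Final answer: 1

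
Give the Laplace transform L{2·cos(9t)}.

L{cos(ωt)} = s/(s² + ω²), so L{cos(9t)} = s/(s² + 81). Then L{2·cos(9t)} = 2·s/(s² + 81) = 2s/(s² + 81)

Final answer: 2s/(s² + 81)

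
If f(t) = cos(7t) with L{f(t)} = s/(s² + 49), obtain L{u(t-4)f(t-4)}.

Time shift theorem: L{u(t-a)f(t-a)} = e^(-as)F(s). Here a=4, F(s) = s/(s² + 49), so L{u(t-4)f(t-4)} = e^(-4s)·s/(s² + 49)

Final answer: e^(-4s)·s/(s² + 49)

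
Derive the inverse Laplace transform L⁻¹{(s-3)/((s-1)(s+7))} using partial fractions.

Using partial fractions, f(t) = (-2e^t + 10e^(-7t))/8

Final answer: (-2e^t + 10e^(-7t))/8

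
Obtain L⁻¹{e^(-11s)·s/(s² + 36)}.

L⁻¹{s/(s² + 36)} = cos(6t). By the time shift theorem, L⁻¹{e^(-as)F(s)} = u(t-a)f(t-a) with a=11, so L⁻¹{e^(-11s)·s/(s² + 36)} = u(t-11)·cos(6(t-11))

Final answer: u(t-11)·cos(6(t-11))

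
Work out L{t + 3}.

L{t + 3} = L{t} + 3·L{1} = 1/s² + 3/s

Final answer: 1/s² + 3/s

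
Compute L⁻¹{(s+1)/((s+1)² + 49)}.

Using frequency shift: L⁻¹{(s-a)/((s-a)² + b²)} = e^(at)cos(bt). Here a=-1, b=7

Final answer: e^(-t)·cos(7t)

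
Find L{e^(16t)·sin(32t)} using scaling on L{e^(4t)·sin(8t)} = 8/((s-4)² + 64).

Scaling with a=4: L{e^(16t)·sin(32t)} = (1/4) · 8/((s/4-4)² + 64). Simplifying: 32/((s-16)² + 1024)

Final answer: 32/((s-16)² + 1024)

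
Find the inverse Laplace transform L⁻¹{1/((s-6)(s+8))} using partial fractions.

Decompose: A/(s-6) + B/(s+8). A = 1/14, B = -1/14. f(t) = (e^(6t) - e^(-8t))/14

Final answer: (e^(6t) - e^(-8t))/14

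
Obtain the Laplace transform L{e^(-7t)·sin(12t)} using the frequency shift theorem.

Frequency shift: L{e^(at)f(t)} = F(s-a). L{e^(-7t)·sin(12t)} = 12/((s+7)² + 144)

Final answer: 12/((s+7)² + 144)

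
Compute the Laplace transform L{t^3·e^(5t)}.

L{t^n·e^(at)} = n!/(s-a)^(n+1), so L{t^3·e^(5t)} = 6/(s-5)^4

Final answer: 6/(s-5)^4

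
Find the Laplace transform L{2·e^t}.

L{e^(at)} = 1/(s-a), so L{e^t} = 1/(s-1). Then L{2·e^t} = 2/(s-1)

Final answer: 2/(s-1)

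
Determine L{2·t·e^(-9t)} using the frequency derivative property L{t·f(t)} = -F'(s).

L{e^(-9t)} = 1/(s+9). By frequency derivative: L{t·e^(-9t)} = -d/ds[1/(s+9)] = -(-1)/(s+9)² = 1/(s+9)². Then L{2·t·e^(-9t)} = 2·1/(s+9)² = 2/(s+9)²

Final answer: 2/(s+9)²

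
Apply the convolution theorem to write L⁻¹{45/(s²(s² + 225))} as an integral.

45/(s²(s² + 225)) = (1/s²)·(45/(s² + 225)) = L{t}·L{3·sin(15t)}. So f(t) = t*(3·sin(15t)) = ∫₀ᵗ 3τ·sin(15(t-τ)) dτ

Final answer: ∫₀ᵗ 3τ·sin(15(t-τ)) dτ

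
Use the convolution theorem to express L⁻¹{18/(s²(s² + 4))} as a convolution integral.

18/(s²(s² + 4)) = (1/s²)·(18/(s² + 4)) = L{t}·L{9·sin(2t)}. So f(t) = t*(9·sin(2t)) = ∫₀ᵗ 9τ·sin(2(t-τ)) dτ

Final answer: ∫₀ᵗ 9τ·sin(2(t-τ)) dτ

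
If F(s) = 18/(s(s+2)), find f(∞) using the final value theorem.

f(∞) = lim_{s→0} s·18/(s(s+2)) = lim_{s→0} 18/(s+2) = 18/2 = 9

Final answer: 9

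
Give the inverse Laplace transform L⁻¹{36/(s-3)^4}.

L⁻¹{n!/(s-a)^(n+1)} = t^n·e^(at) with n=3, a=3. So L⁻¹{6/(s-3)^4} = t^3·e^(3t), and L⁻¹{36/(s-3)^4} = (36/6)·t^3·e^(3t) = 6·t^3·e^(3t)

Final answer: 6·t^3·e^(3t)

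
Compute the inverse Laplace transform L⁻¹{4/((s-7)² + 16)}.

Using frequency shift, L⁻¹{4/((s-7)² + 16)} = e^(7t)·sin(4t)

Final answer: e^(7t)·sin(4t)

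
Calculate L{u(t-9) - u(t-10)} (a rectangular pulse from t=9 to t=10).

L{u(t-a)} = e^(-as)/s. L{u(t-9) - u(t-10)} = (e^(-9s) - e^(-10s))/s

Final answer: (e^(-9s) - e^(-10s))/s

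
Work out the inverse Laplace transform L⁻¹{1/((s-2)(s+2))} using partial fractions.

Decompose: A/(s-2) + B/(s+2). A = 1/4, B = -1/4. f(t) = (e^(2t) - e^(-2t))/4

Final answer: (e^(2t) - e^(-2t))/4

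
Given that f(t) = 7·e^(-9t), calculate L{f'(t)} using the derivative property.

f(0) = 7, F(s) = 7/(s+9). L{f'(t)} = s·F(s) - f(0) = 7s/(s+9) - 7 = (7s - 7(s+9))/(s+9) = -63/(s+9)

Final answer: -63/(s+9)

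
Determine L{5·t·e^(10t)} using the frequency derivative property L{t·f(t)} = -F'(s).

L{e^(10t)} = 1/(s-10). By frequency derivative: L{t·e^(10t)} = -d/ds[1/(s-10)] = -(-1)/(s-10)² = 1/(s-10)². Then L{5·t·e^(10t)} = 5·1/(s-10)² = 5/(s-10)²

Final answer: 5/(s-10)²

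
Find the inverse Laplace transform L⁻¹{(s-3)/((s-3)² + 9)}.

Using frequency shift, L⁻¹{(s-3)/((s-3)² + 9)} = e^(3t)·cos(3t)

Final answer: e^(3t)·cos(3t)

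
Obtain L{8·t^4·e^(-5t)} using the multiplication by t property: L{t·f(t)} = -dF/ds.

Using L{t^n·e^(at)} = n!/(s-a)^(n+1), L{t^4·e^(-5t)} = 24/(s+5)^5, so L{8·t^4·e^(-5t)} = 8·24/(s+5)^5 = 192/(s+5)^5

Final answer: 192/(s+5)^5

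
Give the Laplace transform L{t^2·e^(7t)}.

L{t^n·e^(at)} = n!/(s-a)^(n+1), so L{t^2·e^(7t)} = 2/(s-7)^3

Final answer: 2/(s-7)^3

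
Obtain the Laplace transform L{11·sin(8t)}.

L{sin(ωt)} = ω/(s² + ω²), so L{sin(8t)} = 8/(s² + 64). Then L{11·sin(8t)} = 11·8/(s² + 64) = 88/(s² + 64)

Final answer: 88/(s² + 64)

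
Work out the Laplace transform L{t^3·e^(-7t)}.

L{t^n·e^(at)} = n!/(s-a)^(n+1), so L{t^3·e^(-7t)} = 6/(s+7)^4

Final answer: 6/(s+7)^4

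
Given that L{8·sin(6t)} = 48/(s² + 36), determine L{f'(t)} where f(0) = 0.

L{f'(t)} = s·F(s) - f(0) = s·48/(s² + 36) - 0 = 48s/(s² + 36)

Final answer: 48s/(s² + 36)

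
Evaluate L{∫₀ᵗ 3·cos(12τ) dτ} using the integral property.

L{∫₀ᵗ f(τ)dτ} = F(s)/s with F(s) = 3s/(s² + 144), so the result is (3s/(s² + 144))/s = 3/(s² + 144)

Final answer: 3/(s² + 144)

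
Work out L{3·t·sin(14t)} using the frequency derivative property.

L{sin(14t)} = 14/(s² + 196). By L{t·f(t)} = -F'(s): -d/ds[14/(s² + 196)] = -(14)·(-2s)/(s² + 196)² = 28s/(s² + 196)². Then L{3·t·sin(14t)} = 3·28s/(s² + 196)² = 84s/(s² + 196)²

Final answer: 84s/(s² + 196)²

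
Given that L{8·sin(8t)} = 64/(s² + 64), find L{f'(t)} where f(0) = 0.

L{f'(t)} = s·F(s) - f(0) = s·64/(s² + 64) - 0 = 64s/(s² + 64)

Final answer: 64s/(s² + 64)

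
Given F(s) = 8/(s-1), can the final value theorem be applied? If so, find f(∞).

sF(s) = 8s/(s-1) has a pole at s = 1 in the right half-plane. Theorem does NOT apply (unstable system; f(t) = 8·e^t grows without bound).

Final answer: Not applicable (unstable)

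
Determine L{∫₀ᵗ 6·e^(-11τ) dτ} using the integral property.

L{∫₀ᵗ f(τ)dτ} = F(s)/s with F(s) = 6/(s+11), so L{∫₀ᵗ 6·e^(-11τ) dτ} = 6/(s(s+11))

Final answer: 6/(s(s+11))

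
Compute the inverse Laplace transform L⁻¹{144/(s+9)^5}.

L⁻¹{n!/(s-a)^(n+1)} = t^n·e^(at) with n=4, a=-9. So L⁻¹{24/(s+9)^5} = t^4·e^(-9t), and L⁻¹{144/(s+9)^5} = (144/24)·t^4·e^(-9t) = 6·t^4·e^(-9t)

Final answer: 6·t^4·e^(-9t)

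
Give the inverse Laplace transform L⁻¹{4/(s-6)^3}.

L⁻¹{n!/(s-a)^(n+1)} = t^n·e^(at) with n=2, a=6. So L⁻¹{2/(s-6)^3} = t^2·e^(6t), and L⁻¹{4/(s-6)^3} = (4/2)·t^2·e^(6t) = 2·t^2·e^(6t)

Final answer: 2·t^2·e^(6t)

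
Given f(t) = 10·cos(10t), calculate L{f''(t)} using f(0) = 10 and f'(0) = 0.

F(s) = 10s/(s² + 100). L{f''(t)} = s²F(s) - sf(0) - f'(0) = 10s³/(s² + 100) - 10s = (10s³ - 10s(s² + 100))/(s² + 100) = -1000s/(s² + 100)

Final answer: -1000s/(s² + 100)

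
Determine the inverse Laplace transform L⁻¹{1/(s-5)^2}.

L⁻¹{n!/(s-a)^(n+1)} = t^n·e^(at) with n=1, a=5. So L⁻¹{1/(s-5)^2} = t·e^(5t)

Final answer: t·e^(5t)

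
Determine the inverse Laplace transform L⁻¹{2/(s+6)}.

L⁻¹{1/(s-a)} = e^(at), so L⁻¹{1/(s+6)} = e^(-6t), and L⁻¹{2/(s+6)} = 2·e^(-6t)

Final answer: 2·e^(-6t)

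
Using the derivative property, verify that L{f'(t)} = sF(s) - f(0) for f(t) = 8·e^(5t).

f'(t) = 40e^(5t). Direct: L{f'(t)} = 40/(s-5). Property: s·8/(s-5) - 8 = (8s - 8(s-5))/(s-5) = 40/(s-5). ✓

Final answer: 40/(s-5)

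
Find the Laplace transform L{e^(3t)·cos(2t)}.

L{e^(at)·cos(ωt)} = (s-a)/((s-a)² + ω²), so L{e^(3t)·cos(2t)} = (s-3)/((s-3)² + 4)

Final answer: (s-3)/((s-3)² + 4)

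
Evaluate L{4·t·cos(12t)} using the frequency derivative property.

L{cos(12t)} = s/(s² + 144). Derivative: d/ds[s/(s² + 144)] = [(s² + 144) - s·2s]/(s² + 144)² = (144 - s²)/(s² + 144)². So L{t·cos(12t)} = -F'(s) = (s² - 144)/(s² + 144)². Then L{4·t·cos(12t)} = 4·(s² - 144)/(s² + 144)²

Final answer: 4·(s² - 144)/(s² + 144)²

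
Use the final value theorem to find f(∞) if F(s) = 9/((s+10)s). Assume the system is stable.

f(∞) = lim_{s→0} sF(s) = lim_{s→0} 9/(s+10) = 9/10

Final answer: 9/10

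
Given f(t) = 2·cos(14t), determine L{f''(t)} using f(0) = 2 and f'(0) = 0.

F(s) = 2s/(s² + 196). L{f''(t)} = s²F(s) - sf(0) - f'(0) = 2s³/(s² + 196) - 2s = (2s³ - 2s(s² + 196))/(s² + 196) = -392s/(s² + 196)

Final answer: -392s/(s² + 196)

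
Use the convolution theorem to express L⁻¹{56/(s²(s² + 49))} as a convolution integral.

56/(s²(s² + 49)) = (1/s²)·(56/(s² + 49)) = L{t}·L{8·sin(7t)}. So f(t) = t*(8·sin(7t)) = ∫₀ᵗ 8τ·sin(7(t-τ)) dτ

Final answer: ∫₀ᵗ 8τ·sin(7(t-τ)) dτ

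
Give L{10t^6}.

L{t^n} = n!/s^(n+1). So L{10t^6} = 10·6!/s^7 = 7200/s^7

Final answer: 7200/s^7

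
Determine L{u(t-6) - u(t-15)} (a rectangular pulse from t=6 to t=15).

L{u(t-a)} = e^(-as)/s. L{u(t-6) - u(t-15)} = (e^(-6s) - e^(-15s))/s

Final answer: (e^(-6s) - e^(-15s))/s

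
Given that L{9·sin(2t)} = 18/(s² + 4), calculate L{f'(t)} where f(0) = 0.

L{f'(t)} = s·F(s) - f(0) = s·18/(s² + 4) - 0 = 18s/(s² + 4)

Final answer: 18s/(s² + 4)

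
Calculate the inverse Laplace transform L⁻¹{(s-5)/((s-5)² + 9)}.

Using frequency shift, L⁻¹{(s-5)/((s-5)² + 9)} = e^(5t)·cos(3t)

Final answer: e^(5t)·cos(3t)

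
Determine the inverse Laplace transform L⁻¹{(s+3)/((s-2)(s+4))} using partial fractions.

Using partial fractions, f(t) = (5e^(2t) + e^(-4t))/6

Final answer: (5e^(2t) + e^(-4t))/6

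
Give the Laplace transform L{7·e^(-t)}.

L{e^(at)} = 1/(s-a), so L{e^(-t)} = 1/(s+1). Then L{7·e^(-t)} = 7/(s+1)

Final answer: 7/(s+1)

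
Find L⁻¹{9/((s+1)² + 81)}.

Form: b/((s-a)² + b²) → e^(at)sin(bt). With a=-1, b=9

Final answer: e^(-t)·sin(9t)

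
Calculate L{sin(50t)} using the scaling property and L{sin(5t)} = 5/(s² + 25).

Using L{f(at)} = (1/a)F(s/a) with a=10: L{sin(50t)} = (1/10) · 5/((s/10)² + 25) = (1/10) · 5·100/(s² + 2500) = 50/(s² + 2500)

Final answer: 50/(s² + 2500)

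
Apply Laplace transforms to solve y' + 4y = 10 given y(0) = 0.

sY + 4Y = 10/s. Y = 10/(s(s+4)). Partial fractions: Y = 5/2/s - 5/2/(s+4)

Final answer: y(t) = 5/2(1 - e^(-4t))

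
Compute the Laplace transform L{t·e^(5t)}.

L{t^n·e^(at)} = n!/(s-a)^(n+1), so L{t·e^(5t)} = 1/(s-5)^2

Final answer: 1/(s-5)^2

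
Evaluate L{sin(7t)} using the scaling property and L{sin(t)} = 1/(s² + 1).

Using L{f(at)} = (1/a)F(s/a) with a=7: L{sin(7t)} = (1/7) · 1/((s/7)² + 1) = (1/7) · 1·49/(s² + 49) = 7/(s² + 49)

Final answer: 7/(s² + 49)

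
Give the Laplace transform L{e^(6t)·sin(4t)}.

L{e^(at)·sin(ωt)} = ω/((s-a)² + ω²), so L{e^(6t)·sin(4t)} = 4/((s-6)² + 16)

Final answer: 4/((s-6)² + 16)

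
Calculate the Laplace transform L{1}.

L{1} = 1 · L{1} = 1/s

Final answer: 1/s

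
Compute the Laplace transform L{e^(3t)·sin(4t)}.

L{e^(at)·sin(ωt)} = ω/((s-a)² + ω²), so L{e^(3t)·sin(4t)} = 4/((s-3)² + 16)

Final answer: 4/((s-3)² + 16)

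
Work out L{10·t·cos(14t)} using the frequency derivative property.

L{cos(14t)} = s/(s² + 196). Derivative: d/ds[s/(s² + 196)] = [(s² + 196) - s·2s]/(s² + 196)² = (196 - s²)/(s² + 196)². So L{t·cos(14t)} = -F'(s) = (s² - 196)/(s² + 196)². Then L{10·t·cos(14t)} = 10·(s² - 196)/(s² + 196)²

Final answer: 10·(s² - 196)/(s² + 196)²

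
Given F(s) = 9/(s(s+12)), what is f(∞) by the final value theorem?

f(∞) = lim_{s→0} s·9/(s(s+12)) = lim_{s→0} 9/(s+12) = 9/12 = 3/4

Final answer: 3/4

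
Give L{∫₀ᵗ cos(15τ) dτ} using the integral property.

L{∫₀ᵗ f(τ)dτ} = F(s)/s with F(s) = s/(s² + 225), so the result is (s/(s² + 225))/s = 1/(s² + 225)

Final answer: 1/(s² + 225)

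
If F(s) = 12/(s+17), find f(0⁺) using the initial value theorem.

f(0⁺) = lim_{s→∞} s·12/(s+17) = lim_{s→∞} 12s/(s+17) = 12

Final answer: 12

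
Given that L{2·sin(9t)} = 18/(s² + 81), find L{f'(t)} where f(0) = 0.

L{f'(t)} = s·F(s) - f(0) = s·18/(s² + 81) - 0 = 18s/(s² + 81)

Final answer: 18s/(s² + 81)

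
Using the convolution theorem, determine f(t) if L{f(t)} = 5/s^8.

5/s^8 = (5/s)·(1/s^7) = L{5}·L{t^6/720}. By convolution, f(t) = 5*t^6/720 = ∫₀ᵗ 5·τ^6/720 dτ = 5·t^7/5040

Final answer: 5·t^7/5040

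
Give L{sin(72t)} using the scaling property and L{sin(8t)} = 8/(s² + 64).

Using L{f(at)} = (1/a)F(s/a) with a=9: L{sin(72t)} = (1/9) · 8/((s/9)² + 64) = (1/9) · 8·81/(s² + 5184) = 72/(s² + 5184)

Final answer: 72/(s² + 5184)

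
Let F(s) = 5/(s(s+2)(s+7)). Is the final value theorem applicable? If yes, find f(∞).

Poles of sF(s) = 5/((s+2)(s+7)) are at s = -2 and s = -7, both in the left half-plane. Theorem applies. f(∞) = lim_{s→0} sF(s) = 5/(2·7) = 5/14

Final answer: 5/14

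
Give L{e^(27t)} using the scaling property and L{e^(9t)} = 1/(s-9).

Using L{f(at)} = (1/a)F(s/a) with a=3 and f(t) = e^(9t): L{e^(27t)} = (1/3) · 1/((s/3)-9) = (1/3) · 3/(s-27) = 1/(s-27)

Final answer: 1/(s-27)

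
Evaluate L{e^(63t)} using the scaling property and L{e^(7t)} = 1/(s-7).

Using L{f(at)} = (1/a)F(s/a) with a=9 and f(t) = e^(7t): L{e^(63t)} = (1/9) · 1/((s/9)-7) = (1/9) · 9/(s-63) = 1/(s-63)

Final answer: 1/(s-63)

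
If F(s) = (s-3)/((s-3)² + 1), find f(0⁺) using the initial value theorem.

f(0⁺) = lim_{s→∞} sF(s) = lim_{s→∞} s(s-3)/((s-3)² + 1) = 1

Final answer: 1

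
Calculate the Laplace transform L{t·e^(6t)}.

L{t^n·e^(at)} = n!/(s-a)^(n+1), so L{t·e^(6t)} = 1/(s-6)^2

Final answer: 1/(s-6)^2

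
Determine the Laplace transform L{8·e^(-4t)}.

L{e^(at)} = 1/(s-a), so L{e^(-4t)} = 1/(s+4). Then L{8·e^(-4t)} = 8/(s+4)

Final answer: 8/(s+4)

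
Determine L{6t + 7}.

L{6t + 7} = 6·L{t} + 7·L{1} = 6/s² + 7/s

Final answer: 6/s² + 7/s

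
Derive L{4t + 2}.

L{4t + 2} = 4·L{t} + 2·L{1} = 4/s² + 2/s

Final answer: 4/s² + 2/s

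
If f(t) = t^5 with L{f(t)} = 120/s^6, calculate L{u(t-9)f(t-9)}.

Time shift theorem: L{u(t-a)f(t-a)} = e^(-as)F(s). Here a=9, F(s) = 120/s^6, so L{u(t-9)f(t-9)} = e^(-9s)·120/s^6

Final answer: e^(-9s)·120/s^6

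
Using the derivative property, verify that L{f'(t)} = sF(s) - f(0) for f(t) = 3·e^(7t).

f'(t) = 21e^(7t). Direct: L{f'(t)} = 21/(s-7). Property: s·3/(s-7) - 3 = (3s - 3(s-7))/(s-7) = 21/(s-7). ✓

Final answer: 21/(s-7)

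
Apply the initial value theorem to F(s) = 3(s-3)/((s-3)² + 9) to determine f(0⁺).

f(0⁺) = lim_{s→∞} sF(s) = lim_{s→∞} 3s(s-3)/((s-3)² + 9) = 3

Final answer: 3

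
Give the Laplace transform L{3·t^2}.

L{t^n} = n!/s^(n+1), so L{t^2} = 2/s^3. Then L{3·t^2} = 3·2/s^3 = 6/s^3

Final answer: 6/s^3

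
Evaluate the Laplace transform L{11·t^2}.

L{t^n} = n!/s^(n+1), so L{t^2} = 2/s^3. Then L{11·t^2} = 11·2/s^3 = 22/s^3

Final answer: 22/s^3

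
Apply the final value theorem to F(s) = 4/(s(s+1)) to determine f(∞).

f(∞) = lim_{s→0} s·4/(s(s+1)) = lim_{s→0} 4/(s+1) = 4/1 = 4

Final answer: 4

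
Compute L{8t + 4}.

L{8t + 4} = 8·L{t} + 4·L{1} = 8/s² + 4/s

Final answer: 8/s² + 4/s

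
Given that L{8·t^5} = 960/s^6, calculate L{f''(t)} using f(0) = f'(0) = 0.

L{f''(t)} = s²F(s) - sf(0) - f'(0) = s²·960/s^6 - 0 - 0 = 960/s^4

Final answer: 960/s^4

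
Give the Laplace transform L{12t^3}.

L{12t^3} = 12 · L{t^3} = 12 · 6/s^4 = 72/s^4

Final answer: 72/s^4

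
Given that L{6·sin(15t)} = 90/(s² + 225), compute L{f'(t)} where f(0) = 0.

L{f'(t)} = s·F(s) - f(0) = s·90/(s² + 225) - 0 = 90s/(s² + 225)

Final answer: 90s/(s² + 225)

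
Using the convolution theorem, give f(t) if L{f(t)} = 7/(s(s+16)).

7/(s(s+16)) = (7/s)·(1/(s+16)) = L{7}·L{e^(-16t)}. By convolution, f(t) = 7*e^(-16t) = ∫₀ᵗ 7·e^(-16τ) dτ = 7·(1 - e^(-16t))/16

Final answer: 7·(1 - e^(-16t))/16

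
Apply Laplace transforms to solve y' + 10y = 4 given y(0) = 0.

sY + 10Y = 4/s. Y = 4/(s(s+10)). Partial fractions: Y = 2/5/s - 2/5/(s+10)

Final answer: y(t) = 2/5(1 - e^(-10t))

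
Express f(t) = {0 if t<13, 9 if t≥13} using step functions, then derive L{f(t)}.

f(t) = 9·u(t-13). L{u(t-13)} = e^(-13s)/s, so L{f(t)} = 9·e^(-13s)/s

Final answer: 9·e^(-13s)/s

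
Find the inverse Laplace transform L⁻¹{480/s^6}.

L⁻¹{n!/s^(n+1)} = t^n with n=5. So L⁻¹{120/s^6} = t^5, and L⁻¹{480/s^6} = (480/120)·t^5 = 4·t^5

Final answer: 4·t^5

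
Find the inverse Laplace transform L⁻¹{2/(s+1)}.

L⁻¹{1/(s-a)} = e^(at), so L⁻¹{1/(s+1)} = e^(-t), and L⁻¹{2/(s+1)} = 2·e^(-t)

Final answer: 2·e^(-t)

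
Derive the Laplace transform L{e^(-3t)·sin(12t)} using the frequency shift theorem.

Frequency shift: L{e^(at)f(t)} = F(s-a). L{e^(-3t)·sin(12t)} = 12/((s+3)² + 144)

Final answer: 12/((s+3)² + 144)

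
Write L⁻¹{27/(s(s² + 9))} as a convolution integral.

27/(s(s² + 9)) = (1/s)·(27/(s² + 9)) = L{1}·L{9·sin(3t)}. So f(t) = 1*(9·sin(3t)) = ∫₀ᵗ 9·sin(3τ) dτ

Final answer: ∫₀ᵗ 9·sin(3τ) dτ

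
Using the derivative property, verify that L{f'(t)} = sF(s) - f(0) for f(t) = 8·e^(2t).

f'(t) = 16e^(2t). Direct: L{f'(t)} = 16/(s-2). Property: s·8/(s-2) - 8 = (8s - 8(s-2))/(s-2) = 16/(s-2). ✓

Final answer: 16/(s-2)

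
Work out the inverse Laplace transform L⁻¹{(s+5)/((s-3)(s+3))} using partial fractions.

Using partial fractions, f(t) = (8e^(3t) - 2e^(-3t))/6

Final answer: (8e^(3t) - 2e^(-3t))/6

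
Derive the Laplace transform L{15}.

L{15} = 15 · L{1} = 15/s

Final answer: 15/s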